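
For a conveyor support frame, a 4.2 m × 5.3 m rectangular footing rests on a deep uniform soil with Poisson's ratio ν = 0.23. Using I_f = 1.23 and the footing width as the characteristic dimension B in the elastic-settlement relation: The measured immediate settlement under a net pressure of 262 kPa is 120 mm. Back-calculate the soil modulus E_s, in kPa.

S_e = q·B·(1−ν²)/E_s · I_f  ⇒  E_s = q·B·(1−ν²)·I_f / S_e.
E_s = 262 × 4.2 × 0.9471 × 1.23 / 0.12 = 10680 kPa

E_s ≈ 10700 kPa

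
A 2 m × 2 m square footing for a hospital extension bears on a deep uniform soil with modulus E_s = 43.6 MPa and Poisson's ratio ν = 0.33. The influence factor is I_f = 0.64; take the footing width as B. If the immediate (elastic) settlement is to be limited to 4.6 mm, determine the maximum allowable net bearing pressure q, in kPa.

E_s = 43.6 MPa = 43600 kPa.
S_e = q·B·(1−ν²)/E_s · I_f  ⇒  q = S_e·E_s / (B·(1−ν²)·I_f).
q = 0.0046 × 43600 / (2 × 0.8911 × 0.64) = 175.8 kPa

q ≈ 176 kPa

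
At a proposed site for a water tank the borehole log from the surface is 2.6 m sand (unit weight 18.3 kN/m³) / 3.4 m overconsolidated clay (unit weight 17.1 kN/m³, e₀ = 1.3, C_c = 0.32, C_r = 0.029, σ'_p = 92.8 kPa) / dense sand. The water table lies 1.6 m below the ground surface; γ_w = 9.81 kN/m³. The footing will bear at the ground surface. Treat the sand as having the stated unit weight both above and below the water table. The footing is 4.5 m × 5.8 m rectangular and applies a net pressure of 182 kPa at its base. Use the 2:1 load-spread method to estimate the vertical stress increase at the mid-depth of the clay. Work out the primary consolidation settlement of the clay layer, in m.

S_c ≈ 0.0341 m

Mid-depth of clay below the ground surface: z = 2.6 + 3.4/2 = 4.3 m.
Total vertical stress at mid-clay: σ_v = 18.3×2.6 + 17.1×1.7 = 76.65 kPa.
Pore pressure: u = 9.81×(4.3 − 1.6) = 26.487 kPa.
Initial effective stress: σ'_0 = σ_v − u = 76.65 − 26.487 = 50.163 kPa.
Stress increase at mid-clay by the 2:1 spreading method:
Δσ = qBL/((B+z)(L+z)) = 182×4.5×5.8/((4.5+4.3)(5.8+4.3)) = 53.445 kPa
Final effective stress: σ'_f = 50.163 + 53.445 = 103.61 kPa.
σ'_f = 103.61 > σ'_p = 92.8 kPa, so the stress path crosses the preconsolidation pressure — recompression up to σ'_p, then virgin compression beyond:
S_c = H/(1+e₀)·[C_r·log₁₀(σ'_p/σ'_0) + C_c·log₁₀(σ'_f/σ'_p)]
    = 3.4/2.3 × [0.029×log₁₀(92.8/50.163) + 0.32×log₁₀(103.61/92.8)]
    = 1.4783 × [0.0077478 + 0.015313] = 0.03409 m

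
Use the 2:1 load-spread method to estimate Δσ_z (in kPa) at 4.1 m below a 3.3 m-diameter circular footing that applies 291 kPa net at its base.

Δσ_z ≈ 57.9 kPa

By the 2:1 method the load spreads at 1 horizontal : 2 vertical, so at depth z the loaded area has grown by z in each plan dimension:
Δσ ≈ qD²/(D+z)² = 291×3.3²/(3.3+4.1)² = 57.871 kPa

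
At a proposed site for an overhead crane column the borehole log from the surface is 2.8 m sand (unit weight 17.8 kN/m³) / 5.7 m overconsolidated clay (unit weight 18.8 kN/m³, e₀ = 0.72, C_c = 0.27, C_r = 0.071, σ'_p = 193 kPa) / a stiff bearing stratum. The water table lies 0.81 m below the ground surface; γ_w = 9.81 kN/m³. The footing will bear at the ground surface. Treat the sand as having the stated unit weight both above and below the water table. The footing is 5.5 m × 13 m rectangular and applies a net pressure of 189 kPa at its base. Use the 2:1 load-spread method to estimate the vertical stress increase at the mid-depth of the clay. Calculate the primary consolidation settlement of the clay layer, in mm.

Mid-depth of clay below the ground surface: z = 2.8 + 5.7/2 = 5.65 m.
Total vertical stress at mid-clay: σ_v = 17.8×2.8 + 18.8×2.85 = 103.42 kPa.
Pore pressure: u = 9.81×(5.65 − 0.81) = 47.48 kPa.
Initial effective stress: σ'_0 = σ_v − u = 103.42 − 47.48 = 55.94 kPa.
Stress increase at mid-clay by the 2:1 spreading method:
Δσ = qBL/((B+z)(L+z)) = 189×5.5×13/((5.5+5.65)(13+5.65)) = 64.985 kPa
Final effective stress: σ'_f = 55.94 + 64.985 = 120.92 kPa.
σ'_f = 120.92 ≤ σ'_p = 193 kPa, so the clay remains overconsolidated and only the recompression index applies:
S_c = C_r·H/(1+e₀)·log₁₀(σ'_f/σ'_0) = 0.071×5.7/1.72×log₁₀(120.92/55.94)
    = 0.23529 × 0.33478 = 0.07877 m

S_c ≈ 78.8 mm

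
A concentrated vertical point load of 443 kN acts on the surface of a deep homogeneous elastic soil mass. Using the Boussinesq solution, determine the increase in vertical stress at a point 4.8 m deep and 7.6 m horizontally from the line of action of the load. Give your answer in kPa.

Boussinesq vertical stress below a point load on an elastic half-space:
Δσ_z = 3P/(2πz²) · [1 + (r/z)²]^(−5/2)
r/z = 7.6/4.8 = 1.5833; [1+(r/z)²]^(−5/2) = 0.043419.
Δσ_z = 3×443/(2π×4.8²) × 0.043419 = 9.1804 × 0.043419 = 0.3986 kPa

Δσ_z ≈ 0.399 kPa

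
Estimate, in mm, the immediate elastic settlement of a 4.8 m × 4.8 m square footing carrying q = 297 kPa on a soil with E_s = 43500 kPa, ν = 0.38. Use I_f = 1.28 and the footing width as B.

Immediate (elastic) settlement: S_e = q·B·(1−ν²)/E_s · I_f.
S_e = 297 × 4.8 × (1 − 0.38²) / 43500 × 1.28
    = 297 × 4.8 × 0.8556 / 43500 × 1.28
    = 0.03589 m = 35.89 mm

S_e ≈ 35.9 mm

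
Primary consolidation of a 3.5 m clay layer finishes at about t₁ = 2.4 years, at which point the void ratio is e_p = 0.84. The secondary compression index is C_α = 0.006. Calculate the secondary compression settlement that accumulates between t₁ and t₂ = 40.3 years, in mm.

Secondary compression: S_s = C_α·H/(1+e_p)·log₁₀(t₂/t₁)
S_s = 0.006×3.5/(1+0.84)×log₁₀(40.3/2.4)
    = 0.01141 × 1.225 = 0.01398 m

S_s ≈ 14 mm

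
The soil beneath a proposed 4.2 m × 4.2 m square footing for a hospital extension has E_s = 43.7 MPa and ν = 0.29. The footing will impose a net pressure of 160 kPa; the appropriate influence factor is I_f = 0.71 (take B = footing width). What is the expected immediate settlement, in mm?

S_e ≈ 10 mm

Immediate (elastic) settlement: S_e = q·B·(1−ν²)/E_s · I_f.
E_s = 43.7 MPa = 43700 kPa.
S_e = 160 × 4.2 × (1 − 0.29²) / 43700 × 0.71
    = 160 × 4.2 × 0.9159 / 43700 × 0.71
    = 0.01 m = 10 mm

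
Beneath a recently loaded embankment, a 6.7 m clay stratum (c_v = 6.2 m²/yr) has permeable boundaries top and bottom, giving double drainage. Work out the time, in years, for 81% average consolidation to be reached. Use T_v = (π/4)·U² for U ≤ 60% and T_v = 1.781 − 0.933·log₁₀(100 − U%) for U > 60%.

Drainage path length: H_d = H/2 = 3.35 m (double drainage).
U > 60%: T_v = 1.781 − 0.933·log₁₀(100 − 81) = 0.58792.
t = T_v·H_d²/c_v = 0.58792×3.35²/6.2 = 1.064 years.

t ≈ 1.06 years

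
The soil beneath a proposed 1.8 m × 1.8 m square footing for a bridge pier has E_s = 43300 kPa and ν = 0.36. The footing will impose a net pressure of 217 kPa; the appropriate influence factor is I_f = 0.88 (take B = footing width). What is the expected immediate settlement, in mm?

S_e ≈ 6.91 mm

Immediate (elastic) settlement: S_e = q·B·(1−ν²)/E_s · I_f.
S_e = 217 × 1.8 × (1 − 0.36²) / 43300 × 0.88
    = 217 × 1.8 × 0.8704 / 43300 × 0.88
    = 0.006909 m = 6.909 mm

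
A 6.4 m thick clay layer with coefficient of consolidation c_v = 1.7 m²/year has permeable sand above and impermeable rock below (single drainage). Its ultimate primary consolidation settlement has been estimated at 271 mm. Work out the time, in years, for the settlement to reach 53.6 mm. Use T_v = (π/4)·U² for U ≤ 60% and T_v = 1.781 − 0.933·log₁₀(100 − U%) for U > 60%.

t ≈ 0.74 years

Drainage path length: H_d = H = 6.4 m (single drainage).
U = S(t)/S_ult = 53.6/271 = 0.1978.
U ≤ 60%: T_v = (π/4)·U² = (π/4)×0.19779² = 0.030724.
t = T_v·H_d²/c_v = 0.030724×6.4²/1.7 = 0.7403 years.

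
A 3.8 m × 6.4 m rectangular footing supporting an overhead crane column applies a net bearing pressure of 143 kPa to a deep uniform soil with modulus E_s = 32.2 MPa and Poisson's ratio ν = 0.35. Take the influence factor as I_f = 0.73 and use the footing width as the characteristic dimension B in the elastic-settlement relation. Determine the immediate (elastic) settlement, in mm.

S_e ≈ 10.8 mm

Immediate (elastic) settlement: S_e = q·B·(1−ν²)/E_s · I_f.
E_s = 32.2 MPa = 32200 kPa.
S_e = 143 × 3.8 × (1 − 0.35²) / 32200 × 0.73
    = 143 × 3.8 × 0.8775 / 32200 × 0.73
    = 0.01081 m = 10.81 mm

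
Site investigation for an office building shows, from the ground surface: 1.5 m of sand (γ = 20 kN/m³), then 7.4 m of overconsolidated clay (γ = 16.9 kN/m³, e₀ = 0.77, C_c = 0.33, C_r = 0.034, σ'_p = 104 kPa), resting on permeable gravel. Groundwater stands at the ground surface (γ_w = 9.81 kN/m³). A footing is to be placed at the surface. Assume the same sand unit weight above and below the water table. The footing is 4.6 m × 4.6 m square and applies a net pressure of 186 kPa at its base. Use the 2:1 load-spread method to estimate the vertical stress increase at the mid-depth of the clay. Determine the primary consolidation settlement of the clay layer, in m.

Mid-depth of clay below the ground surface: z = 1.5 + 7.4/2 = 5.2 m.
Total vertical stress at mid-clay: σ_v = 20×1.5 + 16.9×3.7 = 92.53 kPa.
Pore pressure: u = 9.81×(5.2 − 0) = 51.012 kPa.
Initial effective stress: σ'_0 = σ_v − u = 92.53 − 51.012 = 41.518 kPa.
Stress increase at mid-clay by the 2:1 spreading method:
Δσ = qBL/((B+z)(L+z)) = 186×4.6×4.6/((4.6+5.2)(4.6+5.2)) = 40.98 kPa
Final effective stress: σ'_f = 41.518 + 40.98 = 82.498 kPa.
σ'_f = 82.498 ≤ σ'_p = 104 kPa, so the clay remains overconsolidated and only the recompression index applies:
S_c = C_r·H/(1+e₀)·log₁₀(σ'_f/σ'_0) = 0.034×7.4/1.77×log₁₀(82.498/41.518)
    = 0.14215 × 0.29821 = 0.04239 m

S_c ≈ 0.0424 m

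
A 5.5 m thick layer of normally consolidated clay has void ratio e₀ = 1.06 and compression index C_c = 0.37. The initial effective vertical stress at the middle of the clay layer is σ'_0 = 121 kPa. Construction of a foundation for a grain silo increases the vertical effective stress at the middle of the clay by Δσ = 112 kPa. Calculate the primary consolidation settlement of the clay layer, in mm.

Final effective stress: σ'_f = σ'_0 + Δσ = 121 + 112 = 233 kPa.
Normally consolidated clay, so the full stress increment lies on the virgin compression line:
S_c = C_c·H/(1+e₀)·log₁₀(σ'_f/σ'_0) = 0.37×5.5/(1+1.06)×log₁₀(233/121)
    = 0.98786 × 0.28457 = 0.2811 m

S_c ≈ 281 mm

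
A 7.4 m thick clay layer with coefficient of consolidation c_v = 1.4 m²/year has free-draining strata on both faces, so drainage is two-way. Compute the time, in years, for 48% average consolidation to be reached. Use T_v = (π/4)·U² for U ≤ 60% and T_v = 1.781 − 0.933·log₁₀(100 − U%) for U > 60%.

Drainage path length: H_d = H/2 = 3.7 m (double drainage).
U ≤ 60%: T_v = (π/4)·U² = (π/4)×0.48² = 0.18096.
t = T_v·H_d²/c_v = 0.18096×3.7²/1.4 = 1.77 years.

t ≈ 1.77 years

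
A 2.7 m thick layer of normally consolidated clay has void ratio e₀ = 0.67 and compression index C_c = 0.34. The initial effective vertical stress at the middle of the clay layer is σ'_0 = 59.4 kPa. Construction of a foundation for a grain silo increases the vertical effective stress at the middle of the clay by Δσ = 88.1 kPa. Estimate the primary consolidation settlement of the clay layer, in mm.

S_c ≈ 217 mm

Final effective stress: σ'_f = σ'_0 + Δσ = 59.4 + 88.1 = 147.5 kPa.
Normally consolidated clay, so the full stress increment lies on the virgin compression line:
S_c = C_c·H/(1+e₀)·log₁₀(σ'_f/σ'_0) = 0.34×2.7/(1+0.67)×log₁₀(147.5/59.4)
    = 0.5497 × 0.39501 = 0.2171 m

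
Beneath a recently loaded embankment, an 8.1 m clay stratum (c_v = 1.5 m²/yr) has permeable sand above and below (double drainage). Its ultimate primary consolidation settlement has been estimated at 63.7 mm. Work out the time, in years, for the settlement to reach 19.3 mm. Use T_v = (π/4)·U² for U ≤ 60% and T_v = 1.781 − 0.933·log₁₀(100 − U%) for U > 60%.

Drainage path length: H_d = H/2 = 4.05 m (double drainage).
U = S(t)/S_ult = 19.3/63.7 = 0.303.
U ≤ 60%: T_v = (π/4)·U² = (π/4)×0.30298² = 0.072098.
t = T_v·H_d²/c_v = 0.072098×4.05²/1.5 = 0.7884 years.

t ≈ 0.788 years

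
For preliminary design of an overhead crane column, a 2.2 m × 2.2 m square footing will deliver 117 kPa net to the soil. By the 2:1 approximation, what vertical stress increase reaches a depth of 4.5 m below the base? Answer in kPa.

By the 2:1 method the load spreads at 1 horizontal : 2 vertical, so at depth z the loaded area has grown by z in each plan dimension:
Δσ = qBL/((B+z)(L+z)) = 117×2.2×2.2/((2.2+4.5)(2.2+4.5)) = 12.615 kPa

Δσ_z ≈ 12.6 kPa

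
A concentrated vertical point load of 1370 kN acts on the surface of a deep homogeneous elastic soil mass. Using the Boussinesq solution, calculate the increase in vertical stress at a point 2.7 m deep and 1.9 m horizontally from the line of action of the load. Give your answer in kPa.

Δσ_z ≈ 32.8 kPa

Boussinesq vertical stress below a point load on an elastic half-space:
Δσ_z = 3P/(2πz²) · [1 + (r/z)²]^(−5/2)
r/z = 1.9/2.7 = 0.7037; [1+(r/z)²]^(−5/2) = 0.36581.
Δσ_z = 3×1370/(2π×2.7²) × 0.36581 = 89.729 × 0.36581 = 32.82 kPa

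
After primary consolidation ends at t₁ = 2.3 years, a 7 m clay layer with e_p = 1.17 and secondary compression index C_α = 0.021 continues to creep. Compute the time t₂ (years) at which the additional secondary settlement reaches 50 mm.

S_s = C_α·H/(1+e_p)·log₁₀(t₂/t₁) ⇒ log₁₀(t₂/t₁) = S_s·(1+e_p)/(C_α·H).
log₁₀(t₂/t₁) = 0.05 × (1+1.17) / (0.021×7) = 0.7381
t₂ = t₁ × 10^0.7381 = 2.3 × 5.471 = 12.58 years

t₂ ≈ 12.6 years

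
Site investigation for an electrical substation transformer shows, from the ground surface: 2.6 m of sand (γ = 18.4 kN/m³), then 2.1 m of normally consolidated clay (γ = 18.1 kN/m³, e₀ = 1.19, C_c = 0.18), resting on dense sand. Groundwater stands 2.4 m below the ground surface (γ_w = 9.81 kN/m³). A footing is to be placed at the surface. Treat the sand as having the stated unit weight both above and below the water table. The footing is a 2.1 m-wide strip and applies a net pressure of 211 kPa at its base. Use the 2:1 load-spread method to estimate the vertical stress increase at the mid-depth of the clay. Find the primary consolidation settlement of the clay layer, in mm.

S_c ≈ 66 mm

Mid-depth of clay below the ground surface: z = 2.6 + 2.1/2 = 3.65 m.
Total vertical stress at mid-clay: σ_v = 18.4×2.6 + 18.1×1.05 = 66.845 kPa.
Pore pressure: u = 9.81×(3.65 − 2.4) = 12.263 kPa.
Initial effective stress: σ'_0 = σ_v − u = 66.845 − 12.263 = 54.582 kPa.
Stress increase at mid-clay by the 2:1 spreading method:
Δσ = qB/(B+z) = 211×2.1/(2.1+3.65) = 77.061 kPa
Final effective stress: σ'_f = σ'_0 + Δσ = 54.582 + 77.061 = 131.64 kPa.
Normally consolidated clay, so the full stress increment lies on the virgin compression line:
S_c = C_c·H/(1+e₀)·log₁₀(σ'_f/σ'_0) = 0.18×2.1/(1+1.19)×log₁₀(131.64/54.582)
    = 0.1726 × 0.38234 = 0.06599 m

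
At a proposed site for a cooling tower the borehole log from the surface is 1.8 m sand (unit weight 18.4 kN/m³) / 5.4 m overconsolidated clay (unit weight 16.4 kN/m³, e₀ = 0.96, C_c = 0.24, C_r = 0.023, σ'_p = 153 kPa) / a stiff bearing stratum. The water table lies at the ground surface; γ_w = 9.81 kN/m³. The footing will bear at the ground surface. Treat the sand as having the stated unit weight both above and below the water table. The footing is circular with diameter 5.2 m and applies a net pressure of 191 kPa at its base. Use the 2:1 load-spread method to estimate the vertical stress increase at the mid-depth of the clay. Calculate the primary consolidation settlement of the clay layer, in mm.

S_c ≈ 26.8 mm

Mid-depth of clay below the ground surface: z = 1.8 + 5.4/2 = 4.5 m.
Total vertical stress at mid-clay: σ_v = 18.4×1.8 + 16.4×2.7 = 77.4 kPa.
Pore pressure: u = 9.81×(4.5 − 0) = 44.145 kPa.
Initial effective stress: σ'_0 = σ_v − u = 77.4 − 44.145 = 33.255 kPa.
Stress increase at mid-clay by the 2:1 spreading method:
Δσ ≈ qD²/(D+z)² = 191×5.2²/(5.2+4.5)² = 54.89 kPa
Final effective stress: σ'_f = 33.255 + 54.89 = 88.145 kPa.
σ'_f = 88.145 ≤ σ'_p = 153 kPa, so the clay remains overconsolidated and only the recompression index applies:
S_c = C_r·H/(1+e₀)·log₁₀(σ'_f/σ'_0) = 0.023×5.4/1.96×log₁₀(88.145/33.255)
    = 0.063367 × 0.42334 = 0.02683 m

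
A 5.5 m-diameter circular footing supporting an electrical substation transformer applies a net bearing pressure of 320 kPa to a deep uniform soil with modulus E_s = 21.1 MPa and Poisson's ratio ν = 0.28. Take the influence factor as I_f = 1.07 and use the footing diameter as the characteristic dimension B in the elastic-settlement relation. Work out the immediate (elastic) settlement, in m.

S_e ≈ 0.0823 m

Immediate (elastic) settlement: S_e = q·B·(1−ν²)/E_s · I_f.
E_s = 21.1 MPa = 21100 kPa.
S_e = 320 × 5.5 × (1 − 0.28²) / 21100 × 1.07
    = 320 × 5.5 × 0.9216 / 21100 × 1.07
    = 0.08225 m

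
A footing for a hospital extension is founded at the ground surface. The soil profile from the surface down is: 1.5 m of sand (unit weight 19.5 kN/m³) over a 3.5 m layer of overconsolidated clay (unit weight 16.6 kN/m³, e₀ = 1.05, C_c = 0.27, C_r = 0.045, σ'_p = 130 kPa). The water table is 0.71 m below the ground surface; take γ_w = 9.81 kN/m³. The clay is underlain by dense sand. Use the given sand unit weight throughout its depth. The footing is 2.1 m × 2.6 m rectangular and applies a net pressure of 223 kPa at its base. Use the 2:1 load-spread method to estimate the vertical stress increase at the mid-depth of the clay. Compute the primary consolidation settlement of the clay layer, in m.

S_c ≈ 0.0258 m

Mid-depth of clay below the ground surface: z = 1.5 + 3.5/2 = 3.25 m.
Total vertical stress at mid-clay: σ_v = 19.5×1.5 + 16.6×1.75 = 58.3 kPa.
Pore pressure: u = 9.81×(3.25 − 0.71) = 24.917 kPa.
Initial effective stress: σ'_0 = σ_v − u = 58.3 − 24.917 = 33.383 kPa.
Stress increase at mid-clay by the 2:1 spreading method:
Δσ = qBL/((B+z)(L+z)) = 223×2.1×2.6/((2.1+3.25)(2.6+3.25)) = 38.903 kPa
Final effective stress: σ'_f = 33.383 + 38.903 = 72.286 kPa.
σ'_f = 72.286 ≤ σ'_p = 130 kPa, so the clay remains overconsolidated and only the recompression index applies:
S_c = C_r·H/(1+e₀)·log₁₀(σ'_f/σ'_0) = 0.045×3.5/2.05×log₁₀(72.286/33.383)
    = 0.076828 × 0.33553 = 0.02578 m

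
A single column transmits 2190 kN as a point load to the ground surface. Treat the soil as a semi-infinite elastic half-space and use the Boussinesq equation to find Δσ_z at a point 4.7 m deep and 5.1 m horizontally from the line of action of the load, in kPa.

Δσ_z ≈ 6.77 kPa

Boussinesq vertical stress below a point load on an elastic half-space:
Δσ_z = 3P/(2πz²) · [1 + (r/z)²]^(−5/2)
r/z = 5.1/4.7 = 1.0851; [1+(r/z)²]^(−5/2) = 0.14293.
Δσ_z = 3×2190/(2π×4.7²) × 0.14293 = 47.336 × 0.14293 = 6.766 kPa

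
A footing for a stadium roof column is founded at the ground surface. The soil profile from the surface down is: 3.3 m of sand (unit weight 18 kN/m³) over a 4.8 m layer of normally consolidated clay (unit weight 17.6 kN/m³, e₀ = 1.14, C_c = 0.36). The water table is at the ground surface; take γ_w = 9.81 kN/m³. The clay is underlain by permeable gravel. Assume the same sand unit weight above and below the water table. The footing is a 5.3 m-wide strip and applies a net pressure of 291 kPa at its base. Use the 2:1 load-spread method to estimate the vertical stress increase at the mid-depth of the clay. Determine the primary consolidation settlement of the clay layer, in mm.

S_c ≈ 492 mm

Mid-depth of clay below the ground surface: z = 3.3 + 4.8/2 = 5.7 m.
Total vertical stress at mid-clay: σ_v = 18×3.3 + 17.6×2.4 = 101.64 kPa.
Pore pressure: u = 9.81×(5.7 − 0) = 55.917 kPa.
Initial effective stress: σ'_0 = σ_v − u = 101.64 − 55.917 = 45.723 kPa.
Stress increase at mid-clay by the 2:1 spreading method:
Δσ = qB/(B+z) = 291×5.3/(5.3+5.7) = 140.21 kPa
Final effective stress: σ'_f = σ'_0 + Δσ = 45.723 + 140.21 = 185.93 kPa.
Normally consolidated clay, so the full stress increment lies on the virgin compression line:
S_c = C_c·H/(1+e₀)·log₁₀(σ'_f/σ'_0) = 0.36×4.8/(1+1.14)×log₁₀(185.93/45.723)
    = 0.80748 × 0.60921 = 0.4919 m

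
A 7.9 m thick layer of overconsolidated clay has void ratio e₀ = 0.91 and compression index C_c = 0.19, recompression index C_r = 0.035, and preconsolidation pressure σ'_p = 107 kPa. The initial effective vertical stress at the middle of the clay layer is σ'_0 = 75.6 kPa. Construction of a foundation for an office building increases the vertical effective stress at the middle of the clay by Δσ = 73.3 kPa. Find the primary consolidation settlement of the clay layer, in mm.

S_c ≈ 135 mm

Final effective stress: σ'_f = 75.6 + 73.3 = 148.9 kPa.
σ'_f = 148.9 > σ'_p = 107 kPa, so the stress path crosses the preconsolidation pressure — recompression up to σ'_p, then virgin compression beyond:
S_c = H/(1+e₀)·[C_r·log₁₀(σ'_p/σ'_0) + C_c·log₁₀(σ'_f/σ'_p)]
    = 7.9/1.91 × [0.035×log₁₀(107/75.6) + 0.19×log₁₀(148.9/107)]
    = 4.1361 × [0.0052802 + 0.027267] = 0.1346 m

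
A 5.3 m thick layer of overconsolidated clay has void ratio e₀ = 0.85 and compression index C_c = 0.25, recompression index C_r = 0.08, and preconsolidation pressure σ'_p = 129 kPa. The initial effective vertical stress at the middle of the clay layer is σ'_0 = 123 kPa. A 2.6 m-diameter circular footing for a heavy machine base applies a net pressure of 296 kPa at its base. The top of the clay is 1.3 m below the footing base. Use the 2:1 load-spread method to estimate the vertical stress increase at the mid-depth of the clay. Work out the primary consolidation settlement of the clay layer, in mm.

S_c ≈ 89.9 mm

Mid-depth of clay below the footing base: z = 1.3 + 5.3/2 = 3.95 m.
Stress increase at mid-clay by the 2:1 spreading method:
Δσ ≈ qD²/(D+z)² = 296×2.6²/(2.6+3.95)² = 46.64 kPa
Final effective stress: σ'_f = 123 + 46.64 = 169.64 kPa.
σ'_f = 169.64 > σ'_p = 129 kPa, so the stress path crosses the preconsolidation pressure — recompression up to σ'_p, then virgin compression beyond:
S_c = H/(1+e₀)·[C_r·log₁₀(σ'_p/σ'_0) + C_c·log₁₀(σ'_f/σ'_p)]
    = 5.3/1.85 × [0.08×log₁₀(129/123) + 0.25×log₁₀(169.64/129)]
    = 2.8649 × [0.0016548 + 0.029735] = 0.08993 m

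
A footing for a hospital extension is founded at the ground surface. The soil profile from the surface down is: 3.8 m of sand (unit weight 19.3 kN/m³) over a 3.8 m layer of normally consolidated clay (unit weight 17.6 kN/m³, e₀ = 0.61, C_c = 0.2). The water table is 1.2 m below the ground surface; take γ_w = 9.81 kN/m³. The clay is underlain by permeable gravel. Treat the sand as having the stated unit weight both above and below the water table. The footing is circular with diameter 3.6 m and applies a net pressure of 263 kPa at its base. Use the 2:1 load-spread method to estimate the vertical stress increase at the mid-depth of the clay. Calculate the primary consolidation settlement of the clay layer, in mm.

S_c ≈ 100 mm

Mid-depth of clay below the ground surface: z = 3.8 + 3.8/2 = 5.7 m.
Total vertical stress at mid-clay: σ_v = 19.3×3.8 + 17.6×1.9 = 106.78 kPa.
Pore pressure: u = 9.81×(5.7 − 1.2) = 44.145 kPa.
Initial effective stress: σ'_0 = σ_v − u = 106.78 − 44.145 = 62.635 kPa.
Stress increase at mid-clay by the 2:1 spreading method:
Δσ ≈ qD²/(D+z)² = 263×3.6²/(3.6+5.7)² = 39.409 kPa
Final effective stress: σ'_f = σ'_0 + Δσ = 62.635 + 39.409 = 102.04 kPa.
Normally consolidated clay, so the full stress increment lies on the virgin compression line:
S_c = C_c·H/(1+e₀)·log₁₀(σ'_f/σ'_0) = 0.2×3.8/(1+0.61)×log₁₀(102.04/62.635)
    = 0.47205 × 0.21195 = 0.1001 m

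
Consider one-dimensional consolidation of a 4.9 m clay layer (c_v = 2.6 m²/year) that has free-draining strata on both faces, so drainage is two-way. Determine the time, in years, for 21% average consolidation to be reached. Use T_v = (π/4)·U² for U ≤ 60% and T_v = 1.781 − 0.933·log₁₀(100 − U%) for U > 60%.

t ≈ 0.08 years

Drainage path length: H_d = H/2 = 2.45 m (double drainage).
U ≤ 60%: T_v = (π/4)·U² = (π/4)×0.21² = 0.034636.
t = T_v·H_d²/c_v = 0.034636×2.45²/2.6 = 0.07996 years.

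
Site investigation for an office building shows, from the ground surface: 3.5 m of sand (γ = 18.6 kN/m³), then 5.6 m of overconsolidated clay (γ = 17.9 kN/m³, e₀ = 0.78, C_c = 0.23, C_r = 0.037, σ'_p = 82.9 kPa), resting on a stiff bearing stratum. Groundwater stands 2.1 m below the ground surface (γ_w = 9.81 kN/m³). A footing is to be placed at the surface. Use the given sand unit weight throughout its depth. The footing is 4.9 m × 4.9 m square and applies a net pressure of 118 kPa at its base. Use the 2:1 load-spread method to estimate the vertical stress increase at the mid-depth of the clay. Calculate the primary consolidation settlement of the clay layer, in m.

S_c ≈ 0.0538 m

Mid-depth of clay below the ground surface: z = 3.5 + 5.6/2 = 6.3 m.
Total vertical stress at mid-clay: σ_v = 18.6×3.5 + 17.9×2.8 = 115.22 kPa.
Pore pressure: u = 9.81×(6.3 − 2.1) = 41.202 kPa.
Initial effective stress: σ'_0 = σ_v − u = 115.22 − 41.202 = 74.018 kPa.
Stress increase at mid-clay by the 2:1 spreading method:
Δσ = qBL/((B+z)(L+z)) = 118×4.9×4.9/((4.9+6.3)(4.9+6.3)) = 22.586 kPa
Final effective stress: σ'_f = 74.018 + 22.586 = 96.604 kPa.
σ'_f = 96.604 > σ'_p = 82.9 kPa, so the stress path crosses the preconsolidation pressure — recompression up to σ'_p, then virgin compression beyond:
S_c = H/(1+e₀)·[C_r·log₁₀(σ'_p/σ'_0) + C_c·log₁₀(σ'_f/σ'_p)]
    = 5.6/1.78 × [0.037×log₁₀(82.9/74.018) + 0.23×log₁₀(96.604/82.9)]
    = 3.1461 × [0.001821 + 0.015281] = 0.0538 m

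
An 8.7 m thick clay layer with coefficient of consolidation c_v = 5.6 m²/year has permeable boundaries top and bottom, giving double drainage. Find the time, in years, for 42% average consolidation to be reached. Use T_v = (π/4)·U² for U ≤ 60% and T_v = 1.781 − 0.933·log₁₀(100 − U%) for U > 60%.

t ≈ 0.468 years

Drainage path length: H_d = H/2 = 4.35 m (double drainage).
U ≤ 60%: T_v = (π/4)·U² = (π/4)×0.42² = 0.13854.
t = T_v·H_d²/c_v = 0.13854×4.35²/5.6 = 0.4681 years.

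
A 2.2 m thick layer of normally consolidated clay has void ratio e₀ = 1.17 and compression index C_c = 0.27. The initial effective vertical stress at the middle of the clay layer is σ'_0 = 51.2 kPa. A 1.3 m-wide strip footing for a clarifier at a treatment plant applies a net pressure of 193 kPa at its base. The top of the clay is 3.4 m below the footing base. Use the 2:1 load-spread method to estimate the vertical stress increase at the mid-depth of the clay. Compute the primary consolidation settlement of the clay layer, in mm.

Mid-depth of clay below the footing base: z = 3.4 + 2.2/2 = 4.5 m.
Stress increase at mid-clay by the 2:1 spreading method:
Δσ = qB/(B+z) = 193×1.3/(1.3+4.5) = 43.259 kPa
Final effective stress: σ'_f = σ'_0 + Δσ = 51.2 + 43.259 = 94.459 kPa.
Normally consolidated clay, so the full stress increment lies on the virgin compression line:
S_c = C_c·H/(1+e₀)·log₁₀(σ'_f/σ'_0) = 0.27×2.2/(1+1.17)×log₁₀(94.459/51.2)
    = 0.27373 × 0.26597 = 0.0728 m

S_c ≈ 72.8 mm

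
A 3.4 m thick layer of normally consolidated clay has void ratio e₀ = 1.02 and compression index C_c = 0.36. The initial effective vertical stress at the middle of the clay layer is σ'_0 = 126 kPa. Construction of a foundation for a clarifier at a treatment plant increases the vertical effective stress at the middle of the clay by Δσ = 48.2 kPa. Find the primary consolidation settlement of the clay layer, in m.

S_c ≈ 0.0852 m

Final effective stress: σ'_f = σ'_0 + Δσ = 126 + 48.2 = 174.2 kPa.
Normally consolidated clay, so the full stress increment lies on the virgin compression line:
S_c = C_c·H/(1+e₀)·log₁₀(σ'_f/σ'_0) = 0.36×3.4/(1+1.02)×log₁₀(174.2/126)
    = 0.60594 × 0.14068 = 0.08524 m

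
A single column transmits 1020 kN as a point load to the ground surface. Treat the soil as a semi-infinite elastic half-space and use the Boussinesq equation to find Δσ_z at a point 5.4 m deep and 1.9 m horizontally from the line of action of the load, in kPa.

Boussinesq vertical stress below a point load on an elastic half-space:
Δσ_z = 3P/(2πz²) · [1 + (r/z)²]^(−5/2)
r/z = 1.9/5.4 = 0.35185; [1+(r/z)²]^(−5/2) = 0.74693.
Δσ_z = 3×1020/(2π×5.4²) × 0.74693 = 16.701 × 0.74693 = 12.47 kPa

Δσ_z ≈ 12.5 kPa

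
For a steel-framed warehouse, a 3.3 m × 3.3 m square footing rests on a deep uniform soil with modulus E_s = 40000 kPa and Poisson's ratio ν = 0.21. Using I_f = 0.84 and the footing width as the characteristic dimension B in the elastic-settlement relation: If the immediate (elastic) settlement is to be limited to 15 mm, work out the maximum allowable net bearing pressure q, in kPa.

q ≈ 226 kPa

S_e = q·B·(1−ν²)/E_s · I_f  ⇒  q = S_e·E_s / (B·(1−ν²)·I_f).
q = 0.015 × 40000 / (3.3 × 0.9559 × 0.84) = 226.4 kPa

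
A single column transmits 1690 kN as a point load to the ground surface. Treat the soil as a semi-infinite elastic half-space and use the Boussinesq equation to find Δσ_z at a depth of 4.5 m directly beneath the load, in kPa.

Δσ_z ≈ 39.8 kPa

Boussinesq vertical stress below a point load on an elastic half-space:
Δσ_z = 3P/(2πz²) · [1 + (r/z)²]^(−5/2)
r/z = 0/4.5 = 0; [1+(r/z)²]^(−5/2) = 1.
Δσ_z = 3×1690/(2π×4.5²) × 1 = 39.848 × 1 = 39.85 kPa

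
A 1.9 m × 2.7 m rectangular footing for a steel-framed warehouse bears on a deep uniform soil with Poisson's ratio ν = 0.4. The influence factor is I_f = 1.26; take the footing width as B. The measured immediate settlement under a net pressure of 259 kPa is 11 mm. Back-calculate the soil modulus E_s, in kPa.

S_e = q·B·(1−ν²)/E_s · I_f  ⇒  E_s = q·B·(1−ν²)·I_f / S_e.
E_s = 259 × 1.9 × 0.84 × 1.26 / 0.011 = 47350 kPa

E_s ≈ 47300 kPa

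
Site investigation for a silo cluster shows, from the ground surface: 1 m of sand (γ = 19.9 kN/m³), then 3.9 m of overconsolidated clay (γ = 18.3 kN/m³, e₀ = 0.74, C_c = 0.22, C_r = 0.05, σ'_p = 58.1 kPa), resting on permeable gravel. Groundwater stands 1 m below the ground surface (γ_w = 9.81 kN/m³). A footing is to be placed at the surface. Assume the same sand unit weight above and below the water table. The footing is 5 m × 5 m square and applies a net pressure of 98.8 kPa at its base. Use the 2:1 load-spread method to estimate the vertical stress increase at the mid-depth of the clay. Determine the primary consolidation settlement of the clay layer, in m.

S_c ≈ 0.0789 m

Mid-depth of clay below the ground surface: z = 1 + 3.9/2 = 2.95 m.
Total vertical stress at mid-clay: σ_v = 19.9×1 + 18.3×1.95 = 55.585 kPa.
Pore pressure: u = 9.81×(2.95 − 1) = 19.13 kPa.
Initial effective stress: σ'_0 = σ_v − u = 55.585 − 19.13 = 36.455 kPa.
Stress increase at mid-clay by the 2:1 spreading method:
Δσ = qBL/((B+z)(L+z)) = 98.8×5×5/((5+2.95)(5+2.95)) = 39.081 kPa
Final effective stress: σ'_f = 36.455 + 39.081 = 75.536 kPa.
σ'_f = 75.536 > σ'_p = 58.1 kPa, so the stress path crosses the preconsolidation pressure — recompression up to σ'_p, then virgin compression beyond:
S_c = H/(1+e₀)·[C_r·log₁₀(σ'_p/σ'_0) + C_c·log₁₀(σ'_f/σ'_p)]
    = 3.9/1.74 × [0.05×log₁₀(58.1/36.455) + 0.22×log₁₀(75.536/58.1)]
    = 2.2414 × [0.010121 + 0.025075] = 0.07889 m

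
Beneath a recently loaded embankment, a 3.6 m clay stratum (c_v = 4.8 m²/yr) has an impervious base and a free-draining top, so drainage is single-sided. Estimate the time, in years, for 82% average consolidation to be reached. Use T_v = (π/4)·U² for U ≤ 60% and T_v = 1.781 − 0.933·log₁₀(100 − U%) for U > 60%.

Drainage path length: H_d = H = 3.6 m (single drainage).
U > 60%: T_v = 1.781 − 0.933·log₁₀(100 − 82) = 0.60983.
t = T_v·H_d²/c_v = 0.60983×3.6²/4.8 = 1.647 years.

t ≈ 1.65 years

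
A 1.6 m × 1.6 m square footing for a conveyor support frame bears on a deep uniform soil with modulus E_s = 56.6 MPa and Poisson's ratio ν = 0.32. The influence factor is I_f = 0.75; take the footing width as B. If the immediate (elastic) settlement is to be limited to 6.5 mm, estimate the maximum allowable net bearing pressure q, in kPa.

E_s = 56.6 MPa = 56600 kPa.
S_e = q·B·(1−ν²)/E_s · I_f  ⇒  q = S_e·E_s / (B·(1−ν²)·I_f).
q = 0.0065 × 56600 / (1.6 × 0.8976 × 0.75) = 341.6 kPa

q ≈ 342 kPa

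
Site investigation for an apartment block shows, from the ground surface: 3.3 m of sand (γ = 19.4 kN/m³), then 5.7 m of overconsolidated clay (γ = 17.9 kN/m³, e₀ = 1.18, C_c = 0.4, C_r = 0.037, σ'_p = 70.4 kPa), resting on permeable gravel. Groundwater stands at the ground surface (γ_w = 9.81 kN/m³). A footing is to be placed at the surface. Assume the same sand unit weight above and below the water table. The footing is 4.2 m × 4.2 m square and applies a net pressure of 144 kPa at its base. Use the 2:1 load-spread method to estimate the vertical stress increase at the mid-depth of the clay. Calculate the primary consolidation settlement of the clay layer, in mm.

Mid-depth of clay below the ground surface: z = 3.3 + 5.7/2 = 6.15 m.
Total vertical stress at mid-clay: σ_v = 19.4×3.3 + 17.9×2.85 = 115.03 kPa.
Pore pressure: u = 9.81×(6.15 − 0) = 60.332 kPa.
Initial effective stress: σ'_0 = σ_v − u = 115.03 − 60.332 = 54.698 kPa.
Stress increase at mid-clay by the 2:1 spreading method:
Δσ = qBL/((B+z)(L+z)) = 144×4.2×4.2/((4.2+6.15)(4.2+6.15)) = 23.713 kPa
Final effective stress: σ'_f = 54.698 + 23.713 = 78.411 kPa.
σ'_f = 78.411 > σ'_p = 70.4 kPa, so the stress path crosses the preconsolidation pressure — recompression up to σ'_p, then virgin compression beyond:
S_c = H/(1+e₀)·[C_r·log₁₀(σ'_p/σ'_0) + C_c·log₁₀(σ'_f/σ'_p)]
    = 5.7/2.18 × [0.037×log₁₀(70.4/54.698) + 0.4×log₁₀(78.411/70.4)]
    = 2.6147 × [0.0040552 + 0.018722] = 0.05956 m

S_c ≈ 59.6 mm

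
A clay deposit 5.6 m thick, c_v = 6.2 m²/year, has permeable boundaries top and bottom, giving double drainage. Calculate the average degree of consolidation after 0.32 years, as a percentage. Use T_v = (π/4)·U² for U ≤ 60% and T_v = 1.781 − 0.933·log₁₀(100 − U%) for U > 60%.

Drainage path length: H_d = H/2 = 2.8 m (double drainage).
T_v = c_v·t/H_d² = 6.2×0.32/2.8² = 0.25306.
T_v = 0.25306 corresponds to the U ≤ 60% branch:
U = √(4T_v/π) = 0.5676

U ≈ 56.8 %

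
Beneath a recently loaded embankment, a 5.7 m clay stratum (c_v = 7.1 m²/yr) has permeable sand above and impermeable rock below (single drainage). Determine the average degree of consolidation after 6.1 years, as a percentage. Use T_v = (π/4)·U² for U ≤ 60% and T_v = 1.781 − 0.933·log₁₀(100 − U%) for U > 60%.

Drainage path length: H_d = H = 5.7 m (single drainage).
T_v = c_v·t/H_d² = 7.1×6.1/5.7² = 1.333.
T_v = 1.333 corresponds to the U > 60% branch:
U = 1 − 10^((1.781 − T_v)/0.933)/100 = 0.9698

U ≈ 97 %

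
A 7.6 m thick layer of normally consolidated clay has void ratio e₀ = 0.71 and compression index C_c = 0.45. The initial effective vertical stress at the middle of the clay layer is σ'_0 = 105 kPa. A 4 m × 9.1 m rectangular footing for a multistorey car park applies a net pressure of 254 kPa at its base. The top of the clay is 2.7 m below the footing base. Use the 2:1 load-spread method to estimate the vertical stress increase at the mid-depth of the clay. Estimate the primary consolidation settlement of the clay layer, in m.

Mid-depth of clay below the footing base: z = 2.7 + 7.6/2 = 6.5 m.
Stress increase at mid-clay by the 2:1 spreading method:
Δσ = qBL/((B+z)(L+z)) = 254×4×9.1/((4+6.5)(9.1+6.5)) = 56.444 kPa
Final effective stress: σ'_f = σ'_0 + Δσ = 105 + 56.444 = 161.44 kPa.
Normally consolidated clay, so the full stress increment lies on the virgin compression line:
S_c = C_c·H/(1+e₀)·log₁₀(σ'_f/σ'_0) = 0.45×7.6/(1+0.71)×log₁₀(161.44/105)
    = 2 × 0.18682 = 0.3736 m

S_c ≈ 0.374 m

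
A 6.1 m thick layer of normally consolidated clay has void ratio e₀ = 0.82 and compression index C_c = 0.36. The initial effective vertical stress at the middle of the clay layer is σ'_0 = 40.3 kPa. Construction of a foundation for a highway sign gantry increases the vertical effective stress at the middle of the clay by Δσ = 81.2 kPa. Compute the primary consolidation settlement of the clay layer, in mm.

S_c ≈ 578 mm

Final effective stress: σ'_f = σ'_0 + Δσ = 40.3 + 81.2 = 121.5 kPa.
Normally consolidated clay, so the full stress increment lies on the virgin compression line:
S_c = C_c·H/(1+e₀)·log₁₀(σ'_f/σ'_0) = 0.36×6.1/(1+0.82)×log₁₀(121.5/40.3)
    = 1.2066 × 0.47927 = 0.5783 m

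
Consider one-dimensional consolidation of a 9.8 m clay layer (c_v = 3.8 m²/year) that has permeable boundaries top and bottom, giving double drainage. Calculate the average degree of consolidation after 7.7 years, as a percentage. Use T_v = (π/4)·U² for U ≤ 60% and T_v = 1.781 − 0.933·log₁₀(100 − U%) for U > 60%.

Drainage path length: H_d = H/2 = 4.9 m (double drainage).
T_v = c_v·t/H_d² = 3.8×7.7/4.9² = 1.2187.
T_v = 1.2187 corresponds to the U > 60% branch:
U = 1 − 10^((1.781 − T_v)/0.933)/100 = 0.9599

U ≈ 96 %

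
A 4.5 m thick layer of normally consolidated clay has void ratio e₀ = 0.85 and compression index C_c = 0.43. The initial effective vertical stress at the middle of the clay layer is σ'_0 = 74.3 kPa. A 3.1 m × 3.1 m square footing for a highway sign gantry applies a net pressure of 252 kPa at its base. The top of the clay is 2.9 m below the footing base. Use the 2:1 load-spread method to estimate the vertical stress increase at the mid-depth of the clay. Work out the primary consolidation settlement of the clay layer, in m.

Mid-depth of clay below the footing base: z = 2.9 + 4.5/2 = 5.15 m.
Stress increase at mid-clay by the 2:1 spreading method:
Δσ = qBL/((B+z)(L+z)) = 252×3.1×3.1/((3.1+5.15)(3.1+5.15)) = 35.581 kPa
Final effective stress: σ'_f = σ'_0 + Δσ = 74.3 + 35.581 = 109.88 kPa.
Normally consolidated clay, so the full stress increment lies on the virgin compression line:
S_c = C_c·H/(1+e₀)·log₁₀(σ'_f/σ'_0) = 0.43×4.5/(1+0.85)×log₁₀(109.88/74.3)
    = 1.0459 × 0.16993 = 0.1777 m

S_c ≈ 0.178 m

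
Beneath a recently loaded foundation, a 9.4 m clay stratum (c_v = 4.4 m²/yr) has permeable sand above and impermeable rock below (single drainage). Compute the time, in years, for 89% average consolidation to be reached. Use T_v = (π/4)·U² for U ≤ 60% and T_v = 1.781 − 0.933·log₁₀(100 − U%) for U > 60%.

t ≈ 16.3 years

Drainage path length: H_d = H = 9.4 m (single drainage).
U > 60%: T_v = 1.781 − 0.933·log₁₀(100 − 89) = 0.80938.
t = T_v·H_d²/c_v = 0.80938×9.4²/4.4 = 16.25 years.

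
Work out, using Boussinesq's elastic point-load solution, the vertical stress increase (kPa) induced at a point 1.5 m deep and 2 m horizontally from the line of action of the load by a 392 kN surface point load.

Boussinesq vertical stress below a point load on an elastic half-space:
Δσ_z = 3P/(2πz²) · [1 + (r/z)²]^(−5/2)
r/z = 2/1.5 = 1.3333; [1+(r/z)²]^(−5/2) = 0.07776.
Δσ_z = 3×392/(2π×1.5²) × 0.07776 = 83.185 × 0.07776 = 6.468 kPa

Δσ_z ≈ 6.47 kPa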